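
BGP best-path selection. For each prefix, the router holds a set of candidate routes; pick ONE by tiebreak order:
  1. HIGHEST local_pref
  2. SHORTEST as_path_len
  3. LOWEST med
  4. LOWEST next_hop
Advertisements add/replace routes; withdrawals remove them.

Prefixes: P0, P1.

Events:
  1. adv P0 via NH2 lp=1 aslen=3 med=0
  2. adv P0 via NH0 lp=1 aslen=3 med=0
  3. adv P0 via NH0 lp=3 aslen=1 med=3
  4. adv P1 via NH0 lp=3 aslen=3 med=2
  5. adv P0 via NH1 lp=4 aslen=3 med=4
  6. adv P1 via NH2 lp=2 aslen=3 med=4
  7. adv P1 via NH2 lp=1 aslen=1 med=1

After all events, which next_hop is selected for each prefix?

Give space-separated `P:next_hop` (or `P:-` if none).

Answer: P0:NH1 P1:NH0

Derivation:
Op 1: best P0=NH2 P1=-
Op 2: best P0=NH0 P1=-
Op 3: best P0=NH0 P1=-
Op 4: best P0=NH0 P1=NH0
Op 5: best P0=NH1 P1=NH0
Op 6: best P0=NH1 P1=NH0
Op 7: best P0=NH1 P1=NH0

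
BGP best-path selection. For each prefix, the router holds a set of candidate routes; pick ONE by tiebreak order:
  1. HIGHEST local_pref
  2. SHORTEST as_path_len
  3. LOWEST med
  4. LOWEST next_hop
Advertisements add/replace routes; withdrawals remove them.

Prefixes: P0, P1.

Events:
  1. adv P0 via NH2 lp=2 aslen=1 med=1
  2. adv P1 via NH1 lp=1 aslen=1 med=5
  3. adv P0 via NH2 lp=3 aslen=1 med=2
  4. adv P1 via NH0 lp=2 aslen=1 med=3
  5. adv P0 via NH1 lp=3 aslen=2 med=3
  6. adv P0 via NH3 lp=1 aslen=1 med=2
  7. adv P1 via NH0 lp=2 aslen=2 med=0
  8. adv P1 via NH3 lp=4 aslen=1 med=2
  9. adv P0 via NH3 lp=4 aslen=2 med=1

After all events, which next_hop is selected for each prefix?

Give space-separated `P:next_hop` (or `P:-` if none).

Answer: P0:NH3 P1:NH3

Derivation:
Op 1: best P0=NH2 P1=-
Op 2: best P0=NH2 P1=NH1
Op 3: best P0=NH2 P1=NH1
Op 4: best P0=NH2 P1=NH0
Op 5: best P0=NH2 P1=NH0
Op 6: best P0=NH2 P1=NH0
Op 7: best P0=NH2 P1=NH0
Op 8: best P0=NH2 P1=NH3
Op 9: best P0=NH3 P1=NH3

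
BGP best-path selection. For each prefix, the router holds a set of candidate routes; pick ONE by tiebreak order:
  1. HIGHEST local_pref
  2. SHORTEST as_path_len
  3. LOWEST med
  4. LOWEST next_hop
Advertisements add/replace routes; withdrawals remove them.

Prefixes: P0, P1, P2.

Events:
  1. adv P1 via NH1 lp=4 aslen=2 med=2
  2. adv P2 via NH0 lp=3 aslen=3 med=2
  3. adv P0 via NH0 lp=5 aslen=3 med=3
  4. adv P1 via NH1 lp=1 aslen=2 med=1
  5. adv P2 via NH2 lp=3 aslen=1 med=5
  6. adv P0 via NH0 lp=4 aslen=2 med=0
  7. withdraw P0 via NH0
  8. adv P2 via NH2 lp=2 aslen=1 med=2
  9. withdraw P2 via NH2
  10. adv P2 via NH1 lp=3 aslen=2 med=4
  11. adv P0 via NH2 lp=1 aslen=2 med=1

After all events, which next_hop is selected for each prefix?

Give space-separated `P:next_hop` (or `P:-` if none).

Answer: P0:NH2 P1:NH1 P2:NH1

Derivation:
Op 1: best P0=- P1=NH1 P2=-
Op 2: best P0=- P1=NH1 P2=NH0
Op 3: best P0=NH0 P1=NH1 P2=NH0
Op 4: best P0=NH0 P1=NH1 P2=NH0
Op 5: best P0=NH0 P1=NH1 P2=NH2
Op 6: best P0=NH0 P1=NH1 P2=NH2
Op 7: best P0=- P1=NH1 P2=NH2
Op 8: best P0=- P1=NH1 P2=NH0
Op 9: best P0=- P1=NH1 P2=NH0
Op 10: best P0=- P1=NH1 P2=NH1
Op 11: best P0=NH2 P1=NH1 P2=NH1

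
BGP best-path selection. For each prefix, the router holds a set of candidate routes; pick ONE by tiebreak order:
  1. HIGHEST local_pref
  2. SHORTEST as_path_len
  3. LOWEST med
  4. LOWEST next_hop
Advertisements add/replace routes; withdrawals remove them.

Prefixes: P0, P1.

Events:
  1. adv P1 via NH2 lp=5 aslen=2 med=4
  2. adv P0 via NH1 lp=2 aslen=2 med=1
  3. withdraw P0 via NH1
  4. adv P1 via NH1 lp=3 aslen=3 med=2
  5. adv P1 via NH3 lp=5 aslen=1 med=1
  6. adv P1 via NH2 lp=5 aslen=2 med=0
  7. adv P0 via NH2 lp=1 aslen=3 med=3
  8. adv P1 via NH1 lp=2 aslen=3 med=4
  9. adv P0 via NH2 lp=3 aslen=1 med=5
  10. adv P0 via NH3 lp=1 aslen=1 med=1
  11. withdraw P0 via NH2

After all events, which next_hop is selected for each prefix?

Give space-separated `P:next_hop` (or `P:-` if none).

Op 1: best P0=- P1=NH2
Op 2: best P0=NH1 P1=NH2
Op 3: best P0=- P1=NH2
Op 4: best P0=- P1=NH2
Op 5: best P0=- P1=NH3
Op 6: best P0=- P1=NH3
Op 7: best P0=NH2 P1=NH3
Op 8: best P0=NH2 P1=NH3
Op 9: best P0=NH2 P1=NH3
Op 10: best P0=NH2 P1=NH3
Op 11: best P0=NH3 P1=NH3

Answer: P0:NH3 P1:NH3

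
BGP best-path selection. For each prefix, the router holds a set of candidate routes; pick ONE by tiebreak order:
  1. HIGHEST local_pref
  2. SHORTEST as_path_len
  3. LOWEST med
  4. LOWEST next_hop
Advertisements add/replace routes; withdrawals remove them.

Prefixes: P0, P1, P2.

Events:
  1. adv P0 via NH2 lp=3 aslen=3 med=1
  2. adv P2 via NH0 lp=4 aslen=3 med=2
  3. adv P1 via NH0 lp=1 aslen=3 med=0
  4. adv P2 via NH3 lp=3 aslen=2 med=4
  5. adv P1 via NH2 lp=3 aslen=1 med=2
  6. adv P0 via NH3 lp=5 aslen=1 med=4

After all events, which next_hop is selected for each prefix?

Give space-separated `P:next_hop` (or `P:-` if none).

Answer: P0:NH3 P1:NH2 P2:NH0

Derivation:
Op 1: best P0=NH2 P1=- P2=-
Op 2: best P0=NH2 P1=- P2=NH0
Op 3: best P0=NH2 P1=NH0 P2=NH0
Op 4: best P0=NH2 P1=NH0 P2=NH0
Op 5: best P0=NH2 P1=NH2 P2=NH0
Op 6: best P0=NH3 P1=NH2 P2=NH0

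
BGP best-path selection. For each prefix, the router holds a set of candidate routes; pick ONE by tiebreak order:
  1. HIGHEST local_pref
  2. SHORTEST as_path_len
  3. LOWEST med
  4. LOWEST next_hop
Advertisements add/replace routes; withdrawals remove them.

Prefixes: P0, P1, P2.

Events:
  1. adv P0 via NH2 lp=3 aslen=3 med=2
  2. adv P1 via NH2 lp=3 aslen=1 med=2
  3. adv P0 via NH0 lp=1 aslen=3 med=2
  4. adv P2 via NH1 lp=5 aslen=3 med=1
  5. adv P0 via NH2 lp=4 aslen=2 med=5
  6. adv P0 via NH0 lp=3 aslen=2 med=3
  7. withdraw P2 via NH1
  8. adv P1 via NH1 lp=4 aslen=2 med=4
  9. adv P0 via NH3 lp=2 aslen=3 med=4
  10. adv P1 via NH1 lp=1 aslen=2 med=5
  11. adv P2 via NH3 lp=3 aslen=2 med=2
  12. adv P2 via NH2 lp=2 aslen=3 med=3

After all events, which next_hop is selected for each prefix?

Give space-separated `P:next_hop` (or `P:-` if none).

Answer: P0:NH2 P1:NH2 P2:NH3

Derivation:
Op 1: best P0=NH2 P1=- P2=-
Op 2: best P0=NH2 P1=NH2 P2=-
Op 3: best P0=NH2 P1=NH2 P2=-
Op 4: best P0=NH2 P1=NH2 P2=NH1
Op 5: best P0=NH2 P1=NH2 P2=NH1
Op 6: best P0=NH2 P1=NH2 P2=NH1
Op 7: best P0=NH2 P1=NH2 P2=-
Op 8: best P0=NH2 P1=NH1 P2=-
Op 9: best P0=NH2 P1=NH1 P2=-
Op 10: best P0=NH2 P1=NH2 P2=-
Op 11: best P0=NH2 P1=NH2 P2=NH3
Op 12: best P0=NH2 P1=NH2 P2=NH3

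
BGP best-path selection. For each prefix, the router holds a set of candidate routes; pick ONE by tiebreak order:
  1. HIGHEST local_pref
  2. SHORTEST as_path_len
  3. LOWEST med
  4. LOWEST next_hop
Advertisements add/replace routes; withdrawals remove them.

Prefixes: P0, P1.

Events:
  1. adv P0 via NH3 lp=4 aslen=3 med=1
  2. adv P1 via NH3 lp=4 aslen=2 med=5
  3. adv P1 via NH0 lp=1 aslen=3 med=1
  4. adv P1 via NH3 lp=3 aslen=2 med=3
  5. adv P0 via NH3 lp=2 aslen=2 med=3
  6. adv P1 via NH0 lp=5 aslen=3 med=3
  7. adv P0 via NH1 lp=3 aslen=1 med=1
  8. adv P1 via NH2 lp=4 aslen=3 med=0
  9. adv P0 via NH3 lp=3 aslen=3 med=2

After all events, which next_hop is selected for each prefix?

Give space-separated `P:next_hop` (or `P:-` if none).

Op 1: best P0=NH3 P1=-
Op 2: best P0=NH3 P1=NH3
Op 3: best P0=NH3 P1=NH3
Op 4: best P0=NH3 P1=NH3
Op 5: best P0=NH3 P1=NH3
Op 6: best P0=NH3 P1=NH0
Op 7: best P0=NH1 P1=NH0
Op 8: best P0=NH1 P1=NH0
Op 9: best P0=NH1 P1=NH0

Answer: P0:NH1 P1:NH0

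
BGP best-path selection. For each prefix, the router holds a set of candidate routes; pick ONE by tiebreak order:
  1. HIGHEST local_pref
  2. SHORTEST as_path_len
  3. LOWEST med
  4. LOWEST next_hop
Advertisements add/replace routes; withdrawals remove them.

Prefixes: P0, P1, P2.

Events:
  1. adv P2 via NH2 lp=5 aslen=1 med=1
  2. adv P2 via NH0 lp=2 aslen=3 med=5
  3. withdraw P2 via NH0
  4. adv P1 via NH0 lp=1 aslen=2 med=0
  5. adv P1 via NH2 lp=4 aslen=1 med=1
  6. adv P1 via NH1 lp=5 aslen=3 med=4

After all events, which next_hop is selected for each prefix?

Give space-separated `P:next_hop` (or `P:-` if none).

Answer: P0:- P1:NH1 P2:NH2

Derivation:
Op 1: best P0=- P1=- P2=NH2
Op 2: best P0=- P1=- P2=NH2
Op 3: best P0=- P1=- P2=NH2
Op 4: best P0=- P1=NH0 P2=NH2
Op 5: best P0=- P1=NH2 P2=NH2
Op 6: best P0=- P1=NH1 P2=NH2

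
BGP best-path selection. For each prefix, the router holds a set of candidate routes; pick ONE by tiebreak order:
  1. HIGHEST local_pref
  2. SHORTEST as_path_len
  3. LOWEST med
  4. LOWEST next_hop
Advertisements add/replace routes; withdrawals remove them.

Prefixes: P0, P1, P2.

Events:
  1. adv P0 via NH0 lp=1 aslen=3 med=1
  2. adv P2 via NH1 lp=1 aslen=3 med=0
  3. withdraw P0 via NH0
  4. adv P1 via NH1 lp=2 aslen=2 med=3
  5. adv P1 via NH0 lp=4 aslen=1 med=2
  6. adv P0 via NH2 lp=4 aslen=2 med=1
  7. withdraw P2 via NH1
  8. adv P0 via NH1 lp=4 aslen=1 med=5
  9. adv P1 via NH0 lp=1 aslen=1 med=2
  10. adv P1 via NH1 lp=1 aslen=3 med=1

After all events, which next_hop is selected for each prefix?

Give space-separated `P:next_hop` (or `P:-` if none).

Answer: P0:NH1 P1:NH0 P2:-

Derivation:
Op 1: best P0=NH0 P1=- P2=-
Op 2: best P0=NH0 P1=- P2=NH1
Op 3: best P0=- P1=- P2=NH1
Op 4: best P0=- P1=NH1 P2=NH1
Op 5: best P0=- P1=NH0 P2=NH1
Op 6: best P0=NH2 P1=NH0 P2=NH1
Op 7: best P0=NH2 P1=NH0 P2=-
Op 8: best P0=NH1 P1=NH0 P2=-
Op 9: best P0=NH1 P1=NH1 P2=-
Op 10: best P0=NH1 P1=NH0 P2=-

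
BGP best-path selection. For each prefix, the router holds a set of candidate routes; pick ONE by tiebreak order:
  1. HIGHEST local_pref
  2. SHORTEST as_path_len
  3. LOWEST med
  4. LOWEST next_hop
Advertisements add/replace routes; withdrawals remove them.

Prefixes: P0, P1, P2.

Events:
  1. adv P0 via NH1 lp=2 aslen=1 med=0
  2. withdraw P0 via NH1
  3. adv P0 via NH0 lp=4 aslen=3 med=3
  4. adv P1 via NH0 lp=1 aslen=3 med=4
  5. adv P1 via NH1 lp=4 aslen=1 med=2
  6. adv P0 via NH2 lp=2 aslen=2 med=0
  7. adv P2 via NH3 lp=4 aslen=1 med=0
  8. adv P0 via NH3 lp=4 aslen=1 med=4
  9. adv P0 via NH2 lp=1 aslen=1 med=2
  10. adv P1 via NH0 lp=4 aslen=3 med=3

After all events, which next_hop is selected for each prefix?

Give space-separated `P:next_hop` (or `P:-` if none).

Op 1: best P0=NH1 P1=- P2=-
Op 2: best P0=- P1=- P2=-
Op 3: best P0=NH0 P1=- P2=-
Op 4: best P0=NH0 P1=NH0 P2=-
Op 5: best P0=NH0 P1=NH1 P2=-
Op 6: best P0=NH0 P1=NH1 P2=-
Op 7: best P0=NH0 P1=NH1 P2=NH3
Op 8: best P0=NH3 P1=NH1 P2=NH3
Op 9: best P0=NH3 P1=NH1 P2=NH3
Op 10: best P0=NH3 P1=NH1 P2=NH3

Answer: P0:NH3 P1:NH1 P2:NH3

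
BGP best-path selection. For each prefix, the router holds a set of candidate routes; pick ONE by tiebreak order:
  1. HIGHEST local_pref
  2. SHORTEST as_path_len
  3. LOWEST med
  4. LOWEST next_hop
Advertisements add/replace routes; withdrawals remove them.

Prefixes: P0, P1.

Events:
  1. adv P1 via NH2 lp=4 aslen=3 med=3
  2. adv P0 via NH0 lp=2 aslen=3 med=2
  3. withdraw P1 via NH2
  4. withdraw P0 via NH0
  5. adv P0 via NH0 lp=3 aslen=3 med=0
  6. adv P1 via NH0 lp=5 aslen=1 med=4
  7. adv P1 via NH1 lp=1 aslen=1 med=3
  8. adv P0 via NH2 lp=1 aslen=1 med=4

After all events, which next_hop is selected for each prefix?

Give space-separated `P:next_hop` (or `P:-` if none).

Answer: P0:NH0 P1:NH0

Derivation:
Op 1: best P0=- P1=NH2
Op 2: best P0=NH0 P1=NH2
Op 3: best P0=NH0 P1=-
Op 4: best P0=- P1=-
Op 5: best P0=NH0 P1=-
Op 6: best P0=NH0 P1=NH0
Op 7: best P0=NH0 P1=NH0
Op 8: best P0=NH0 P1=NH0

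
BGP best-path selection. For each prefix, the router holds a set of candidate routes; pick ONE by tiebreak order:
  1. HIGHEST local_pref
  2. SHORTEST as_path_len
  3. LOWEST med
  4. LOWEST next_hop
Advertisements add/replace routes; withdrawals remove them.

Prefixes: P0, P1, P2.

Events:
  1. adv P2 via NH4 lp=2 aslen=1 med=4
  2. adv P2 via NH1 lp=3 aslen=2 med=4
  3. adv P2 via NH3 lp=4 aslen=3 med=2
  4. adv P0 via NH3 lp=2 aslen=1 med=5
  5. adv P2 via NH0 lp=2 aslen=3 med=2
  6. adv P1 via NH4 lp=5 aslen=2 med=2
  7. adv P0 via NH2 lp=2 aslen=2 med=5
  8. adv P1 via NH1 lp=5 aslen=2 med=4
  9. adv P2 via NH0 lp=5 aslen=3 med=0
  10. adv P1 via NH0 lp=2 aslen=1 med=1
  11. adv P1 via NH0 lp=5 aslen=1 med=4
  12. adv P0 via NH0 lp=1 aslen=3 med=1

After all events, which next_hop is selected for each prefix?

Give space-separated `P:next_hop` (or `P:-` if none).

Answer: P0:NH3 P1:NH0 P2:NH0

Derivation:
Op 1: best P0=- P1=- P2=NH4
Op 2: best P0=- P1=- P2=NH1
Op 3: best P0=- P1=- P2=NH3
Op 4: best P0=NH3 P1=- P2=NH3
Op 5: best P0=NH3 P1=- P2=NH3
Op 6: best P0=NH3 P1=NH4 P2=NH3
Op 7: best P0=NH3 P1=NH4 P2=NH3
Op 8: best P0=NH3 P1=NH4 P2=NH3
Op 9: best P0=NH3 P1=NH4 P2=NH0
Op 10: best P0=NH3 P1=NH4 P2=NH0
Op 11: best P0=NH3 P1=NH0 P2=NH0
Op 12: best P0=NH3 P1=NH0 P2=NH0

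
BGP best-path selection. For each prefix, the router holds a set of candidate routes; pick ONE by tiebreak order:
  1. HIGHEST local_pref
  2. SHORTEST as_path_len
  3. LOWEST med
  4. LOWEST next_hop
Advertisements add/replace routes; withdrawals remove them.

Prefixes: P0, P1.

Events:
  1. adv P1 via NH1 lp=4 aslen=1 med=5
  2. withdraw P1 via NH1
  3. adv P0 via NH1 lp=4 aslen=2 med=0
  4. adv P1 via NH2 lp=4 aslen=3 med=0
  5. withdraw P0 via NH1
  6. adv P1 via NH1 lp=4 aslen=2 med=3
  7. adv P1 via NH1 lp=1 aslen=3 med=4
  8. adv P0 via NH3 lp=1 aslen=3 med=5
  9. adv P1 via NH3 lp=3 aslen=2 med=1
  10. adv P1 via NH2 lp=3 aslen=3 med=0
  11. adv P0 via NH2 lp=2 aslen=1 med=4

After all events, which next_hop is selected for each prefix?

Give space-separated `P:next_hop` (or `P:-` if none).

Op 1: best P0=- P1=NH1
Op 2: best P0=- P1=-
Op 3: best P0=NH1 P1=-
Op 4: best P0=NH1 P1=NH2
Op 5: best P0=- P1=NH2
Op 6: best P0=- P1=NH1
Op 7: best P0=- P1=NH2
Op 8: best P0=NH3 P1=NH2
Op 9: best P0=NH3 P1=NH2
Op 10: best P0=NH3 P1=NH3
Op 11: best P0=NH2 P1=NH3

Answer: P0:NH2 P1:NH3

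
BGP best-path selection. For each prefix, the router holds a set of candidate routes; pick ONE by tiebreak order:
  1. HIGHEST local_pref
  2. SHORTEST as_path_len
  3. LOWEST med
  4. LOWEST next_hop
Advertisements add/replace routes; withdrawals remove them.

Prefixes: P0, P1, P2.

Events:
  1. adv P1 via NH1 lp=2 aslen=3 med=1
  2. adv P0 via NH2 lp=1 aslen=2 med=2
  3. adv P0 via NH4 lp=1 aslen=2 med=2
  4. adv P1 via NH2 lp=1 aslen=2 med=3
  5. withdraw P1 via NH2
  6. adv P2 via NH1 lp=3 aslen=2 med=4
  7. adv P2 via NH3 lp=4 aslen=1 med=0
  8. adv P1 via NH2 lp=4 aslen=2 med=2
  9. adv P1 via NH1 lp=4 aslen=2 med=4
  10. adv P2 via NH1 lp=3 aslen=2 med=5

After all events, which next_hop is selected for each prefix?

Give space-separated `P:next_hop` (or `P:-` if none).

Op 1: best P0=- P1=NH1 P2=-
Op 2: best P0=NH2 P1=NH1 P2=-
Op 3: best P0=NH2 P1=NH1 P2=-
Op 4: best P0=NH2 P1=NH1 P2=-
Op 5: best P0=NH2 P1=NH1 P2=-
Op 6: best P0=NH2 P1=NH1 P2=NH1
Op 7: best P0=NH2 P1=NH1 P2=NH3
Op 8: best P0=NH2 P1=NH2 P2=NH3
Op 9: best P0=NH2 P1=NH2 P2=NH3
Op 10: best P0=NH2 P1=NH2 P2=NH3

Answer: P0:NH2 P1:NH2 P2:NH3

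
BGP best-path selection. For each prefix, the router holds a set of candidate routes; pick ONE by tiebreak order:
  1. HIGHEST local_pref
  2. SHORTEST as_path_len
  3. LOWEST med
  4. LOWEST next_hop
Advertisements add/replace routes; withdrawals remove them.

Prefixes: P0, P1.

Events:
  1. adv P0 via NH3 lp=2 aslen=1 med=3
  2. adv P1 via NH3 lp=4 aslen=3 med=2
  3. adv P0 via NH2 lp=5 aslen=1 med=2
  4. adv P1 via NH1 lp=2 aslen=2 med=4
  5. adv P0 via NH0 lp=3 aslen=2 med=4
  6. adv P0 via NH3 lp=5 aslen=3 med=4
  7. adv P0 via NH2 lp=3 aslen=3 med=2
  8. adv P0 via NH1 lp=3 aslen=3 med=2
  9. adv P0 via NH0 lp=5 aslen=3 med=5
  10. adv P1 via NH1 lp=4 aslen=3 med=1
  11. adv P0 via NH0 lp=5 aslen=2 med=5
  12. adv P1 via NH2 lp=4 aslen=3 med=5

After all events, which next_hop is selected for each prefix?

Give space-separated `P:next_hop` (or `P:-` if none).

Op 1: best P0=NH3 P1=-
Op 2: best P0=NH3 P1=NH3
Op 3: best P0=NH2 P1=NH3
Op 4: best P0=NH2 P1=NH3
Op 5: best P0=NH2 P1=NH3
Op 6: best P0=NH2 P1=NH3
Op 7: best P0=NH3 P1=NH3
Op 8: best P0=NH3 P1=NH3
Op 9: best P0=NH3 P1=NH3
Op 10: best P0=NH3 P1=NH1
Op 11: best P0=NH0 P1=NH1
Op 12: best P0=NH0 P1=NH1

Answer: P0:NH0 P1:NH1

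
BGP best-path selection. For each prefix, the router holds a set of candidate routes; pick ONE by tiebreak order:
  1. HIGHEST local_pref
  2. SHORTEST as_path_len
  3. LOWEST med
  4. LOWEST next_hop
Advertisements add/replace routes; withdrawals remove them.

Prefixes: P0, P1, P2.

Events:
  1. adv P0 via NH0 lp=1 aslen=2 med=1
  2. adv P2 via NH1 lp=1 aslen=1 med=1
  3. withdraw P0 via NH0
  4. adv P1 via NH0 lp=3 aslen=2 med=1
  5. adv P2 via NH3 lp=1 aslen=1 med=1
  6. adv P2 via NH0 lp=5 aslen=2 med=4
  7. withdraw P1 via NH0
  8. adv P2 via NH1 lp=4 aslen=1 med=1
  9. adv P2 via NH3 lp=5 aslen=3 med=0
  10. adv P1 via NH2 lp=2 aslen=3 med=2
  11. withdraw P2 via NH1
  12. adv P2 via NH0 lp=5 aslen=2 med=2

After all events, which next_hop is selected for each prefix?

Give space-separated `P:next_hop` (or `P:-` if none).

Answer: P0:- P1:NH2 P2:NH0

Derivation:
Op 1: best P0=NH0 P1=- P2=-
Op 2: best P0=NH0 P1=- P2=NH1
Op 3: best P0=- P1=- P2=NH1
Op 4: best P0=- P1=NH0 P2=NH1
Op 5: best P0=- P1=NH0 P2=NH1
Op 6: best P0=- P1=NH0 P2=NH0
Op 7: best P0=- P1=- P2=NH0
Op 8: best P0=- P1=- P2=NH0
Op 9: best P0=- P1=- P2=NH0
Op 10: best P0=- P1=NH2 P2=NH0
Op 11: best P0=- P1=NH2 P2=NH0
Op 12: best P0=- P1=NH2 P2=NH0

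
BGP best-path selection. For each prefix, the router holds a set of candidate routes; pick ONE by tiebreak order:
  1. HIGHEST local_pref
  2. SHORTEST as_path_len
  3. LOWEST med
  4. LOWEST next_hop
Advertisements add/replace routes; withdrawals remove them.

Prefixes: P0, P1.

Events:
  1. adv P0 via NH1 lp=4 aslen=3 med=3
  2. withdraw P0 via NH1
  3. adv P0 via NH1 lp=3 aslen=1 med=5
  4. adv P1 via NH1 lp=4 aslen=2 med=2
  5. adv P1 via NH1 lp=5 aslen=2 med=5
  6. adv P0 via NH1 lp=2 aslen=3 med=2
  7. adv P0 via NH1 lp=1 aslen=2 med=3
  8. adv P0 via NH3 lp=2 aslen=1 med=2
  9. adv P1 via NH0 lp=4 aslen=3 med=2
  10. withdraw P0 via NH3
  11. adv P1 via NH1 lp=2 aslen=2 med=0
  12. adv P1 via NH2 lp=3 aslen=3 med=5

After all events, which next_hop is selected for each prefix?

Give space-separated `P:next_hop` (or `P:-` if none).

Answer: P0:NH1 P1:NH0

Derivation:
Op 1: best P0=NH1 P1=-
Op 2: best P0=- P1=-
Op 3: best P0=NH1 P1=-
Op 4: best P0=NH1 P1=NH1
Op 5: best P0=NH1 P1=NH1
Op 6: best P0=NH1 P1=NH1
Op 7: best P0=NH1 P1=NH1
Op 8: best P0=NH3 P1=NH1
Op 9: best P0=NH3 P1=NH1
Op 10: best P0=NH1 P1=NH1
Op 11: best P0=NH1 P1=NH0
Op 12: best P0=NH1 P1=NH0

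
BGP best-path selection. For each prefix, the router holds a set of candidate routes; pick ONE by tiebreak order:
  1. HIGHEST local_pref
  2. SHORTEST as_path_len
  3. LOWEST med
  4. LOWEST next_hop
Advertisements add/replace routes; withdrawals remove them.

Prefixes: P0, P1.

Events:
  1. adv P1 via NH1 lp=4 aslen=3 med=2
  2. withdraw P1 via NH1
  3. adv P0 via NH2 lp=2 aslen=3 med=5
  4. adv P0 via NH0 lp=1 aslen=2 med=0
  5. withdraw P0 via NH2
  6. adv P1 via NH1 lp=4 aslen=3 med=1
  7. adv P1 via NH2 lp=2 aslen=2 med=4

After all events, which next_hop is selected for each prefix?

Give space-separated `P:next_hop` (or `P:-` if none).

Answer: P0:NH0 P1:NH1

Derivation:
Op 1: best P0=- P1=NH1
Op 2: best P0=- P1=-
Op 3: best P0=NH2 P1=-
Op 4: best P0=NH2 P1=-
Op 5: best P0=NH0 P1=-
Op 6: best P0=NH0 P1=NH1
Op 7: best P0=NH0 P1=NH1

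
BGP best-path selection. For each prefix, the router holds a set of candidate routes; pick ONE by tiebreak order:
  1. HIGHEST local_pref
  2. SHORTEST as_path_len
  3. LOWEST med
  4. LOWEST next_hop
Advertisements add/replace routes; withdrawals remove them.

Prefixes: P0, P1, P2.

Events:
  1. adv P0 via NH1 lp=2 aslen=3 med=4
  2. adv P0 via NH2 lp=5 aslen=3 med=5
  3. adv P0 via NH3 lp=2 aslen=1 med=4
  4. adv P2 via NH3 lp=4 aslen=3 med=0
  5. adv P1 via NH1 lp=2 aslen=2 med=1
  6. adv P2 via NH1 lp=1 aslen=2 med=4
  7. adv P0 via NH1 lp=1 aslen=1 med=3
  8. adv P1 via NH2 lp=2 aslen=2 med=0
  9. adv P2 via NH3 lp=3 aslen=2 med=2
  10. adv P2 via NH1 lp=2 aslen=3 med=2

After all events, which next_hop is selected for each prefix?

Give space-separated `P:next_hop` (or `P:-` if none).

Answer: P0:NH2 P1:NH2 P2:NH3

Derivation:
Op 1: best P0=NH1 P1=- P2=-
Op 2: best P0=NH2 P1=- P2=-
Op 3: best P0=NH2 P1=- P2=-
Op 4: best P0=NH2 P1=- P2=NH3
Op 5: best P0=NH2 P1=NH1 P2=NH3
Op 6: best P0=NH2 P1=NH1 P2=NH3
Op 7: best P0=NH2 P1=NH1 P2=NH3
Op 8: best P0=NH2 P1=NH2 P2=NH3
Op 9: best P0=NH2 P1=NH2 P2=NH3
Op 10: best P0=NH2 P1=NH2 P2=NH3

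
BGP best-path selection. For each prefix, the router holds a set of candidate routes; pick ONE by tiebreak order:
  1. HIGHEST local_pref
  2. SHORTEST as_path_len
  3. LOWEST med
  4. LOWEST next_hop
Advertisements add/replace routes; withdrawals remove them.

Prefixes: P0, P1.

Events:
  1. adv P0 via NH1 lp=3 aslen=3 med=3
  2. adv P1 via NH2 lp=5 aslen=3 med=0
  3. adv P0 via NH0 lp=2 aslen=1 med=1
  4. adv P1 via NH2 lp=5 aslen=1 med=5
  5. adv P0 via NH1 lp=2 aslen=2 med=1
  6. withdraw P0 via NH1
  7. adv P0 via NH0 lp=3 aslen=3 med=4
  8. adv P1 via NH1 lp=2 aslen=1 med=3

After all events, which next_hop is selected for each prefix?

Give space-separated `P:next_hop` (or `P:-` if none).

Answer: P0:NH0 P1:NH2

Derivation:
Op 1: best P0=NH1 P1=-
Op 2: best P0=NH1 P1=NH2
Op 3: best P0=NH1 P1=NH2
Op 4: best P0=NH1 P1=NH2
Op 5: best P0=NH0 P1=NH2
Op 6: best P0=NH0 P1=NH2
Op 7: best P0=NH0 P1=NH2
Op 8: best P0=NH0 P1=NH2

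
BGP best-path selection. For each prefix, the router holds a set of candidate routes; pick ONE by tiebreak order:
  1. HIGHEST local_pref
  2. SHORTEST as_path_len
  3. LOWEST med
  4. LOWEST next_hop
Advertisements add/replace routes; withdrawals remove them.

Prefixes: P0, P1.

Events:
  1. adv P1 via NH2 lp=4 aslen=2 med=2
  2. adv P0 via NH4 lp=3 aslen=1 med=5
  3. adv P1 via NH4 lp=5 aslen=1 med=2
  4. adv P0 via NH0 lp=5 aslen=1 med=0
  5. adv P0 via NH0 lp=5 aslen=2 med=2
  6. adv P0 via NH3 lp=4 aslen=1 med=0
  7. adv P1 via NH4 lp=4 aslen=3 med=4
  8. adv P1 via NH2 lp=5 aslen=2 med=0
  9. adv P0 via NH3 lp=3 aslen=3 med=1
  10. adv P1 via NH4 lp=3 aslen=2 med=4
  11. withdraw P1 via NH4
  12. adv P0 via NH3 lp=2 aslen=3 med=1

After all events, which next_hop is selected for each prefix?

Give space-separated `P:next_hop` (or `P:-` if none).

Op 1: best P0=- P1=NH2
Op 2: best P0=NH4 P1=NH2
Op 3: best P0=NH4 P1=NH4
Op 4: best P0=NH0 P1=NH4
Op 5: best P0=NH0 P1=NH4
Op 6: best P0=NH0 P1=NH4
Op 7: best P0=NH0 P1=NH2
Op 8: best P0=NH0 P1=NH2
Op 9: best P0=NH0 P1=NH2
Op 10: best P0=NH0 P1=NH2
Op 11: best P0=NH0 P1=NH2
Op 12: best P0=NH0 P1=NH2

Answer: P0:NH0 P1:NH2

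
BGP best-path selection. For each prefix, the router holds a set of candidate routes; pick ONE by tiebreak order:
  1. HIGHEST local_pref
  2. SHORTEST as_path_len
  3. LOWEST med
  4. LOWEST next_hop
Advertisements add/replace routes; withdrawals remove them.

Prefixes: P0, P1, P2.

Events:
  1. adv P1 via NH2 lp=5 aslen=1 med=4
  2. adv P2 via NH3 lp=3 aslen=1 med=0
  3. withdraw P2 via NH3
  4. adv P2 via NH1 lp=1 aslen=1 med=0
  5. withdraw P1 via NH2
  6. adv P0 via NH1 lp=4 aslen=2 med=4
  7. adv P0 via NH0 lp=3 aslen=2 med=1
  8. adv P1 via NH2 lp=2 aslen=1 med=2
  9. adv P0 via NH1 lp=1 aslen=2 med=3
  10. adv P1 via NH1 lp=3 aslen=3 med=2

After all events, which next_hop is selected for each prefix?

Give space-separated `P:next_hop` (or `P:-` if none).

Answer: P0:NH0 P1:NH1 P2:NH1

Derivation:
Op 1: best P0=- P1=NH2 P2=-
Op 2: best P0=- P1=NH2 P2=NH3
Op 3: best P0=- P1=NH2 P2=-
Op 4: best P0=- P1=NH2 P2=NH1
Op 5: best P0=- P1=- P2=NH1
Op 6: best P0=NH1 P1=- P2=NH1
Op 7: best P0=NH1 P1=- P2=NH1
Op 8: best P0=NH1 P1=NH2 P2=NH1
Op 9: best P0=NH0 P1=NH2 P2=NH1
Op 10: best P0=NH0 P1=NH1 P2=NH1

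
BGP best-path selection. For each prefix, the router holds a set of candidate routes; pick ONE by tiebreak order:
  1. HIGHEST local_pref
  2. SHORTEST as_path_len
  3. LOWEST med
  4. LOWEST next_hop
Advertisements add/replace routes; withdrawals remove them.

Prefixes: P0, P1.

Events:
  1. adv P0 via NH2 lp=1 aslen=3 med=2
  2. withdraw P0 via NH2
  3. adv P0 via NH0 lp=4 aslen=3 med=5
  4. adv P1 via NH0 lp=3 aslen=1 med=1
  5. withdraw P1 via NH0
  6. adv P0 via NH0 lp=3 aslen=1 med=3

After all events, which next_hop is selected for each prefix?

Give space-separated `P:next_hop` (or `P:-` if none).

Op 1: best P0=NH2 P1=-
Op 2: best P0=- P1=-
Op 3: best P0=NH0 P1=-
Op 4: best P0=NH0 P1=NH0
Op 5: best P0=NH0 P1=-
Op 6: best P0=NH0 P1=-

Answer: P0:NH0 P1:-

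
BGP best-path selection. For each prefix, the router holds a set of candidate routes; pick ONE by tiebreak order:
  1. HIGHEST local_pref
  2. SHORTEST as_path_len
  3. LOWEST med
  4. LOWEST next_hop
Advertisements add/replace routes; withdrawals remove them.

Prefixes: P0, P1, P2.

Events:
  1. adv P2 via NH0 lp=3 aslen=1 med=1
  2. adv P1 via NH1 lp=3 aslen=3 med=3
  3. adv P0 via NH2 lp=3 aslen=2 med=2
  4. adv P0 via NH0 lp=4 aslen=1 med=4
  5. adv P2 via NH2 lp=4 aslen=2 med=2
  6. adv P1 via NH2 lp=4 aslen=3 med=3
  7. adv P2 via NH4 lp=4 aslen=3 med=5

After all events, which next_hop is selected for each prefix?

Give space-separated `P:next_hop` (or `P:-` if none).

Op 1: best P0=- P1=- P2=NH0
Op 2: best P0=- P1=NH1 P2=NH0
Op 3: best P0=NH2 P1=NH1 P2=NH0
Op 4: best P0=NH0 P1=NH1 P2=NH0
Op 5: best P0=NH0 P1=NH1 P2=NH2
Op 6: best P0=NH0 P1=NH2 P2=NH2
Op 7: best P0=NH0 P1=NH2 P2=NH2

Answer: P0:NH0 P1:NH2 P2:NH2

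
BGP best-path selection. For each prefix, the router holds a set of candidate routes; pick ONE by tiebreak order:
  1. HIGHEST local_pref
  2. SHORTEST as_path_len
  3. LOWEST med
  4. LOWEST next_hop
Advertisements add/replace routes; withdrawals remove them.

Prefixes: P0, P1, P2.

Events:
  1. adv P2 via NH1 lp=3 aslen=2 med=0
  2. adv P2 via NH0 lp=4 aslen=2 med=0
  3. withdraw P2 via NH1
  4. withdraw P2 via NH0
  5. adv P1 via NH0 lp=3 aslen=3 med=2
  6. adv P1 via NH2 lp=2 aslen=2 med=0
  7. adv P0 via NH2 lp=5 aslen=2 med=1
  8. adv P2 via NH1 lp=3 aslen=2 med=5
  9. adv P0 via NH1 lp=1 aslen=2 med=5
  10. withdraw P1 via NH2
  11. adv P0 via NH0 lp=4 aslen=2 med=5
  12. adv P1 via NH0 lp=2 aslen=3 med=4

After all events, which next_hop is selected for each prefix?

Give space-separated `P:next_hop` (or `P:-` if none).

Answer: P0:NH2 P1:NH0 P2:NH1

Derivation:
Op 1: best P0=- P1=- P2=NH1
Op 2: best P0=- P1=- P2=NH0
Op 3: best P0=- P1=- P2=NH0
Op 4: best P0=- P1=- P2=-
Op 5: best P0=- P1=NH0 P2=-
Op 6: best P0=- P1=NH0 P2=-
Op 7: best P0=NH2 P1=NH0 P2=-
Op 8: best P0=NH2 P1=NH0 P2=NH1
Op 9: best P0=NH2 P1=NH0 P2=NH1
Op 10: best P0=NH2 P1=NH0 P2=NH1
Op 11: best P0=NH2 P1=NH0 P2=NH1
Op 12: best P0=NH2 P1=NH0 P2=NH1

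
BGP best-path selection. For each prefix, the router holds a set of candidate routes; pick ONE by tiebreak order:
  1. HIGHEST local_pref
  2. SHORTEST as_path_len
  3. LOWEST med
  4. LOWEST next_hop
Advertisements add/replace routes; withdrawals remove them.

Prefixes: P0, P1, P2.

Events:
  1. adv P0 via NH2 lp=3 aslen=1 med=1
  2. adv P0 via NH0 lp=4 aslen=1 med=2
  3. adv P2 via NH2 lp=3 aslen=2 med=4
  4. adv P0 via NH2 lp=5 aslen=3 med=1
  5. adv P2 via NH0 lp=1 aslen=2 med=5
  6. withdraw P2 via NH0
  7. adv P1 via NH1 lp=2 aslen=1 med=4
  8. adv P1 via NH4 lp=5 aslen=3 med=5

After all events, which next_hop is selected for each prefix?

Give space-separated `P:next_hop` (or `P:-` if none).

Answer: P0:NH2 P1:NH4 P2:NH2

Derivation:
Op 1: best P0=NH2 P1=- P2=-
Op 2: best P0=NH0 P1=- P2=-
Op 3: best P0=NH0 P1=- P2=NH2
Op 4: best P0=NH2 P1=- P2=NH2
Op 5: best P0=NH2 P1=- P2=NH2
Op 6: best P0=NH2 P1=- P2=NH2
Op 7: best P0=NH2 P1=NH1 P2=NH2
Op 8: best P0=NH2 P1=NH4 P2=NH2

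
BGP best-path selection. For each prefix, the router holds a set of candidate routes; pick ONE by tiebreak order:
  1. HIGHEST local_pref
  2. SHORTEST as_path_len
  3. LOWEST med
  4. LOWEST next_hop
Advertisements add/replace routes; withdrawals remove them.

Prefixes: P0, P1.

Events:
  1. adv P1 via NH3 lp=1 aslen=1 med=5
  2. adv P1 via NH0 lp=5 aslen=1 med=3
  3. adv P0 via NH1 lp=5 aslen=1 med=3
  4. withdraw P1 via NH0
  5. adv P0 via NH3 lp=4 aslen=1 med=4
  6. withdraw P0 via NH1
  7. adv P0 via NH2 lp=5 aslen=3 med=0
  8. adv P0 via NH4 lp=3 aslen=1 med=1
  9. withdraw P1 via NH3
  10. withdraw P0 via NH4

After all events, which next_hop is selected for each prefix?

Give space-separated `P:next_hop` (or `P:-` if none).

Answer: P0:NH2 P1:-

Derivation:
Op 1: best P0=- P1=NH3
Op 2: best P0=- P1=NH0
Op 3: best P0=NH1 P1=NH0
Op 4: best P0=NH1 P1=NH3
Op 5: best P0=NH1 P1=NH3
Op 6: best P0=NH3 P1=NH3
Op 7: best P0=NH2 P1=NH3
Op 8: best P0=NH2 P1=NH3
Op 9: best P0=NH2 P1=-
Op 10: best P0=NH2 P1=-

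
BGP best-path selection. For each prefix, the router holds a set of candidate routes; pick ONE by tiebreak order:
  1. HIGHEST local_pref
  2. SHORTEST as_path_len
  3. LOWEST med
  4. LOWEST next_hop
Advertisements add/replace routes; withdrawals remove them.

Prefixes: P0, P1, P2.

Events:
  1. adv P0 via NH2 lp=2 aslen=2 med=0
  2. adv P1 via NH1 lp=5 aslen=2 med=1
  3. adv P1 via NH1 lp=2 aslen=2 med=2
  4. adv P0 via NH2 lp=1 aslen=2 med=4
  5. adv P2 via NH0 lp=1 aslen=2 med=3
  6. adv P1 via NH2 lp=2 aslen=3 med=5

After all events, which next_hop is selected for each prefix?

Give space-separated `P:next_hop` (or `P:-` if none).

Op 1: best P0=NH2 P1=- P2=-
Op 2: best P0=NH2 P1=NH1 P2=-
Op 3: best P0=NH2 P1=NH1 P2=-
Op 4: best P0=NH2 P1=NH1 P2=-
Op 5: best P0=NH2 P1=NH1 P2=NH0
Op 6: best P0=NH2 P1=NH1 P2=NH0

Answer: P0:NH2 P1:NH1 P2:NH0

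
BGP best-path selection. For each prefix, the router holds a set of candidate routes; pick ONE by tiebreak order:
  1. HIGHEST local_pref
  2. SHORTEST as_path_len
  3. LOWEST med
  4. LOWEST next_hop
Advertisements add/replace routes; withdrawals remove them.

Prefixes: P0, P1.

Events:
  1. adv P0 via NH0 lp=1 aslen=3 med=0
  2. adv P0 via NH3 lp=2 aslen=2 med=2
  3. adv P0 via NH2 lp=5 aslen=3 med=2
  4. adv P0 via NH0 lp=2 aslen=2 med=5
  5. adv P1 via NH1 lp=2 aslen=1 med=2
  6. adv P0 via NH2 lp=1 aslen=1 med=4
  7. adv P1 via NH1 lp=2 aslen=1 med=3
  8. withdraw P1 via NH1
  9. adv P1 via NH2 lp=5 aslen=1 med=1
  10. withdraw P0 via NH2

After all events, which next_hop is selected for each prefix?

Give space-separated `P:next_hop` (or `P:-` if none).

Op 1: best P0=NH0 P1=-
Op 2: best P0=NH3 P1=-
Op 3: best P0=NH2 P1=-
Op 4: best P0=NH2 P1=-
Op 5: best P0=NH2 P1=NH1
Op 6: best P0=NH3 P1=NH1
Op 7: best P0=NH3 P1=NH1
Op 8: best P0=NH3 P1=-
Op 9: best P0=NH3 P1=NH2
Op 10: best P0=NH3 P1=NH2

Answer: P0:NH3 P1:NH2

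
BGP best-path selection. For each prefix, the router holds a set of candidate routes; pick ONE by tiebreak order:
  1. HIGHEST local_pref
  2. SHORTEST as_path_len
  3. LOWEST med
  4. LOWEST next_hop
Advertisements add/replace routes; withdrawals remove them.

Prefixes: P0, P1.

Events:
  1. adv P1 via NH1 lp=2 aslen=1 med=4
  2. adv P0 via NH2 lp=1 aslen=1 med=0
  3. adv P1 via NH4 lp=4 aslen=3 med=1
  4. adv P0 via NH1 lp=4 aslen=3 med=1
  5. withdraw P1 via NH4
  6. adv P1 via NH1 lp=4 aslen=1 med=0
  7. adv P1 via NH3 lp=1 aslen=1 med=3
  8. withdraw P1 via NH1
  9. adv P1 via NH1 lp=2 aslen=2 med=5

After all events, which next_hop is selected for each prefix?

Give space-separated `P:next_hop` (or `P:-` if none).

Op 1: best P0=- P1=NH1
Op 2: best P0=NH2 P1=NH1
Op 3: best P0=NH2 P1=NH4
Op 4: best P0=NH1 P1=NH4
Op 5: best P0=NH1 P1=NH1
Op 6: best P0=NH1 P1=NH1
Op 7: best P0=NH1 P1=NH1
Op 8: best P0=NH1 P1=NH3
Op 9: best P0=NH1 P1=NH1

Answer: P0:NH1 P1:NH1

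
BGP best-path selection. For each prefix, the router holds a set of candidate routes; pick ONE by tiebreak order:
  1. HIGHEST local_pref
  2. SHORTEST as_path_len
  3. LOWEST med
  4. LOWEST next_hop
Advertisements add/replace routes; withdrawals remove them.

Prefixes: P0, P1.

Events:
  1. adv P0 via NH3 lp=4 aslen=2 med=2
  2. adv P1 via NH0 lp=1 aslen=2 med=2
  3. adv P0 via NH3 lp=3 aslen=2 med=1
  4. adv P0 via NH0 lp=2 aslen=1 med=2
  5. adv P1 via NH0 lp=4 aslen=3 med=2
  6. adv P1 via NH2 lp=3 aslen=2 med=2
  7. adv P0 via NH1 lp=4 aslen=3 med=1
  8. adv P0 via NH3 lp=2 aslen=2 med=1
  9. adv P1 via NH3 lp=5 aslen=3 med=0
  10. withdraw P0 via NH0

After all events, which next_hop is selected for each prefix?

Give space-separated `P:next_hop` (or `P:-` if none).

Op 1: best P0=NH3 P1=-
Op 2: best P0=NH3 P1=NH0
Op 3: best P0=NH3 P1=NH0
Op 4: best P0=NH3 P1=NH0
Op 5: best P0=NH3 P1=NH0
Op 6: best P0=NH3 P1=NH0
Op 7: best P0=NH1 P1=NH0
Op 8: best P0=NH1 P1=NH0
Op 9: best P0=NH1 P1=NH3
Op 10: best P0=NH1 P1=NH3

Answer: P0:NH1 P1:NH3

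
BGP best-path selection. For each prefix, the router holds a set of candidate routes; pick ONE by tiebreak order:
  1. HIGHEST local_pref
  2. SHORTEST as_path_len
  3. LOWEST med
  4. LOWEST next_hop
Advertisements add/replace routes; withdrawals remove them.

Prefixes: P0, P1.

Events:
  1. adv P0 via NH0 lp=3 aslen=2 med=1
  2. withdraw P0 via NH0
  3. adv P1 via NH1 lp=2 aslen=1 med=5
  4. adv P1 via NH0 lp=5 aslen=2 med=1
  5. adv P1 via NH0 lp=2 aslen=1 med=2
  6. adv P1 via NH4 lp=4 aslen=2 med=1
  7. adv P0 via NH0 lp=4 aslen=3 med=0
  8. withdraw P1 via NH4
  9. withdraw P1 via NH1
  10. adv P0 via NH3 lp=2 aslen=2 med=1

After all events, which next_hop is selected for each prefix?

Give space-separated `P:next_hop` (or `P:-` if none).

Answer: P0:NH0 P1:NH0

Derivation:
Op 1: best P0=NH0 P1=-
Op 2: best P0=- P1=-
Op 3: best P0=- P1=NH1
Op 4: best P0=- P1=NH0
Op 5: best P0=- P1=NH0
Op 6: best P0=- P1=NH4
Op 7: best P0=NH0 P1=NH4
Op 8: best P0=NH0 P1=NH0
Op 9: best P0=NH0 P1=NH0
Op 10: best P0=NH0 P1=NH0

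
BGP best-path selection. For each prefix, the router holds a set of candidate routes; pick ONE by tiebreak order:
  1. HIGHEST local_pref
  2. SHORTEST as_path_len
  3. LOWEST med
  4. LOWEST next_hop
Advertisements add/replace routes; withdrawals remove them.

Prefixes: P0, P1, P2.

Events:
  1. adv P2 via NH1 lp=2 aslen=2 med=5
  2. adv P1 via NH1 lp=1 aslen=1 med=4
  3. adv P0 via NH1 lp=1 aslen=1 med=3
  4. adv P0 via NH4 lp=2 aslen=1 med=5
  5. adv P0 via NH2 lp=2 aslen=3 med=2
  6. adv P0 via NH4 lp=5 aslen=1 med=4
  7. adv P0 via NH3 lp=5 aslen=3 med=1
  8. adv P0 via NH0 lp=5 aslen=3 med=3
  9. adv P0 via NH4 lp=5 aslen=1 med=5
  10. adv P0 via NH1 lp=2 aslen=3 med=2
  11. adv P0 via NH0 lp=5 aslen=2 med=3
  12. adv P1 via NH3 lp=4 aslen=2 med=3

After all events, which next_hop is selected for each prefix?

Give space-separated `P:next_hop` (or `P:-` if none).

Op 1: best P0=- P1=- P2=NH1
Op 2: best P0=- P1=NH1 P2=NH1
Op 3: best P0=NH1 P1=NH1 P2=NH1
Op 4: best P0=NH4 P1=NH1 P2=NH1
Op 5: best P0=NH4 P1=NH1 P2=NH1
Op 6: best P0=NH4 P1=NH1 P2=NH1
Op 7: best P0=NH4 P1=NH1 P2=NH1
Op 8: best P0=NH4 P1=NH1 P2=NH1
Op 9: best P0=NH4 P1=NH1 P2=NH1
Op 10: best P0=NH4 P1=NH1 P2=NH1
Op 11: best P0=NH4 P1=NH1 P2=NH1
Op 12: best P0=NH4 P1=NH3 P2=NH1

Answer: P0:NH4 P1:NH3 P2:NH1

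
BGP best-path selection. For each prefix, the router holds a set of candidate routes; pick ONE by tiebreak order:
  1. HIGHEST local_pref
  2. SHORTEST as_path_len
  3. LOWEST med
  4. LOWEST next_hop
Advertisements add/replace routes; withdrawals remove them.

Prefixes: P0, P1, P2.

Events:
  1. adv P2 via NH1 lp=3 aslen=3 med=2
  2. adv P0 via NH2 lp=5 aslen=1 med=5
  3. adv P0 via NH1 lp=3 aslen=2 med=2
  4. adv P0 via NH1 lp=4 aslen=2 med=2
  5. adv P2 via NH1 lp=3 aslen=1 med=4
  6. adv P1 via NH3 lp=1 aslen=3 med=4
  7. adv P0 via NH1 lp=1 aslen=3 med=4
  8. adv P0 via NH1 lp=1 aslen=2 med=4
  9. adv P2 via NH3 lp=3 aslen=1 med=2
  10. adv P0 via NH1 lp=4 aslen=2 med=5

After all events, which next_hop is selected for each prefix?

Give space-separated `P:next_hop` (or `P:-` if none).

Answer: P0:NH2 P1:NH3 P2:NH3

Derivation:
Op 1: best P0=- P1=- P2=NH1
Op 2: best P0=NH2 P1=- P2=NH1
Op 3: best P0=NH2 P1=- P2=NH1
Op 4: best P0=NH2 P1=- P2=NH1
Op 5: best P0=NH2 P1=- P2=NH1
Op 6: best P0=NH2 P1=NH3 P2=NH1
Op 7: best P0=NH2 P1=NH3 P2=NH1
Op 8: best P0=NH2 P1=NH3 P2=NH1
Op 9: best P0=NH2 P1=NH3 P2=NH3
Op 10: best P0=NH2 P1=NH3 P2=NH3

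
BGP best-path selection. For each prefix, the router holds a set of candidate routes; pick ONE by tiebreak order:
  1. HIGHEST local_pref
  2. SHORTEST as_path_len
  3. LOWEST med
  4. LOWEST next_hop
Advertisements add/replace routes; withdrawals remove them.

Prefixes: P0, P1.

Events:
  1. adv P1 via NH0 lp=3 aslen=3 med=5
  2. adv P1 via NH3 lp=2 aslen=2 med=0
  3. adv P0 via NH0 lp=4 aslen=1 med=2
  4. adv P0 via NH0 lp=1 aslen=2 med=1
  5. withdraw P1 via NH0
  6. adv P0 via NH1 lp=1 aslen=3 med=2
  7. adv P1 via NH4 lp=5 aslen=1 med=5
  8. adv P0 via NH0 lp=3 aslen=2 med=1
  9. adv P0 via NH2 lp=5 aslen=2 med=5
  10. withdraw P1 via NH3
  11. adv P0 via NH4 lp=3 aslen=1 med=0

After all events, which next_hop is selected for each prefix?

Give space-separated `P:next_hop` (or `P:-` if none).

Op 1: best P0=- P1=NH0
Op 2: best P0=- P1=NH0
Op 3: best P0=NH0 P1=NH0
Op 4: best P0=NH0 P1=NH0
Op 5: best P0=NH0 P1=NH3
Op 6: best P0=NH0 P1=NH3
Op 7: best P0=NH0 P1=NH4
Op 8: best P0=NH0 P1=NH4
Op 9: best P0=NH2 P1=NH4
Op 10: best P0=NH2 P1=NH4
Op 11: best P0=NH2 P1=NH4

Answer: P0:NH2 P1:NH4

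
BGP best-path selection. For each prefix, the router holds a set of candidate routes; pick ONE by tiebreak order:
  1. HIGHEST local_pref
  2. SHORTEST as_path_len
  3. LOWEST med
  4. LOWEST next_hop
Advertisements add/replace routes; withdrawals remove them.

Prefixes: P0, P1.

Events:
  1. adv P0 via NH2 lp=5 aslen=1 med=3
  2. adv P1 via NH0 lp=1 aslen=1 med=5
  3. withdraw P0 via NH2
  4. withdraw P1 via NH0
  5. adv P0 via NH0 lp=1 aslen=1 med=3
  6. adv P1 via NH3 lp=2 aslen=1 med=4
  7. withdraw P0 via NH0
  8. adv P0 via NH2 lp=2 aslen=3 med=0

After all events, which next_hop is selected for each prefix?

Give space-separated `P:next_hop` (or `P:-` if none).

Op 1: best P0=NH2 P1=-
Op 2: best P0=NH2 P1=NH0
Op 3: best P0=- P1=NH0
Op 4: best P0=- P1=-
Op 5: best P0=NH0 P1=-
Op 6: best P0=NH0 P1=NH3
Op 7: best P0=- P1=NH3
Op 8: best P0=NH2 P1=NH3

Answer: P0:NH2 P1:NH3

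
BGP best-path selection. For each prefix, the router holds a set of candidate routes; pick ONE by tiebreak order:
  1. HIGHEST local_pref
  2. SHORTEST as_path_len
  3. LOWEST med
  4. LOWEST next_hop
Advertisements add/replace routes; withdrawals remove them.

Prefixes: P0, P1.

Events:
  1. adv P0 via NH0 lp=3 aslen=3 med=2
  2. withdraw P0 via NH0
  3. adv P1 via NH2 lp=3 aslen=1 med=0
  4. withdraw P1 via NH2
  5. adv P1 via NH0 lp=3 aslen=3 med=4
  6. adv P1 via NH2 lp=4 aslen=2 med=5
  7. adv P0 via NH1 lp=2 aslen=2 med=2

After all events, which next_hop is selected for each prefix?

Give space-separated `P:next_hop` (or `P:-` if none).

Answer: P0:NH1 P1:NH2

Derivation:
Op 1: best P0=NH0 P1=-
Op 2: best P0=- P1=-
Op 3: best P0=- P1=NH2
Op 4: best P0=- P1=-
Op 5: best P0=- P1=NH0
Op 6: best P0=- P1=NH2
Op 7: best P0=NH1 P1=NH2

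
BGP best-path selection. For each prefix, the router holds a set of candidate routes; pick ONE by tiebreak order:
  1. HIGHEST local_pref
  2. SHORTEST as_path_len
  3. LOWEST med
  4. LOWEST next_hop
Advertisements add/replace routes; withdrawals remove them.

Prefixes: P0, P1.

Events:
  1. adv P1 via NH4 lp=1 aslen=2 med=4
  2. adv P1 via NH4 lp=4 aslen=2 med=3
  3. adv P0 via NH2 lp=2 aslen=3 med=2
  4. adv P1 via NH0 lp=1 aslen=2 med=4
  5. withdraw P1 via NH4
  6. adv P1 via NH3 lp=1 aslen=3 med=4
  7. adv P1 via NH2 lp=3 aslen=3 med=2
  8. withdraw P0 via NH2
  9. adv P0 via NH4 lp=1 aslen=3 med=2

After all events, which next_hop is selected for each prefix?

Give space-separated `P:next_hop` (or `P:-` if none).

Op 1: best P0=- P1=NH4
Op 2: best P0=- P1=NH4
Op 3: best P0=NH2 P1=NH4
Op 4: best P0=NH2 P1=NH4
Op 5: best P0=NH2 P1=NH0
Op 6: best P0=NH2 P1=NH0
Op 7: best P0=NH2 P1=NH2
Op 8: best P0=- P1=NH2
Op 9: best P0=NH4 P1=NH2

Answer: P0:NH4 P1:NH2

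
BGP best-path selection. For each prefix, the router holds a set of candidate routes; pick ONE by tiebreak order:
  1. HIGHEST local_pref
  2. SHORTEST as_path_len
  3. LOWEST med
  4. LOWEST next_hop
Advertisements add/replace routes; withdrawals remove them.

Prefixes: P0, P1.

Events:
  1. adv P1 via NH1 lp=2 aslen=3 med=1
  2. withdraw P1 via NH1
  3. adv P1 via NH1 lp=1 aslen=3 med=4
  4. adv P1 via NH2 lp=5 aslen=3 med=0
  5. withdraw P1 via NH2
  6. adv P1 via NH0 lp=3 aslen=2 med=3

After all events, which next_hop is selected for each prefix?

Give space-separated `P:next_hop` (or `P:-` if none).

Op 1: best P0=- P1=NH1
Op 2: best P0=- P1=-
Op 3: best P0=- P1=NH1
Op 4: best P0=- P1=NH2
Op 5: best P0=- P1=NH1
Op 6: best P0=- P1=NH0

Answer: P0:- P1:NH0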